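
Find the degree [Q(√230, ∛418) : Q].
[Q(√230, ∛418) : Q] = 6

Let L = Q(√230, ∛418). Since Q(√230) ⊂ L and [Q(√230):Q] = 2, the tower law gives 2 | [L:Q]. Likewise Q(∛418) ⊂ L with [Q(∛418):Q] = 3 (because 418 is not a perfect cube), so 3 | [L:Q]. As gcd(2,3) = 1, [L:Q] is divisible by 6. Conversely L is generated over Q by √230 and ∛418, so [L:Q] ≤ 2·3 = 6. Therefore [Q(√230, ∛418) : Q] = 6.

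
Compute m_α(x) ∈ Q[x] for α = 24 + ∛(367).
m_α(x) = x^3 - 72x^2 + 1728x - 14191

Set β = α - 24 = ∛(367), so β^3 = 367. Then (α - 24)^3 - 367 = 0, i.e. α is a root of g(x) = (x - 24)^3 - 367 = x^3 - 72x^2 + 1728x - 14191. Since g(x) = h(x - 24) where h(x) = x^3 - 367, and h is irreducible over Q (because 367 is not a perfect cube, so h has no rational root, and a monic cubic with no rational root is irreducible), g is also irreducible (irreducibility is preserved under the substitution x → x - 24). Hence m_α(x) = x^3 - 72x^2 + 1728x - 14191.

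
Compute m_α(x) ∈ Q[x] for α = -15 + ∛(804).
m_α(x) = x^3 + 45x^2 + 675x + 2571

Set β = α + 15 = ∛(804), so β^3 = 804. Then (α + 15)^3 - 804 = 0, i.e. α is a root of g(x) = (x + 15)^3 - 804 = x^3 + 45x^2 + 675x + 2571. Since g(x) = h(x + 15) where h(x) = x^3 - 804, and h is irreducible over Q (because 804 is not a perfect cube, so h has no rational root, and a monic cubic with no rational root is irreducible), g is also irreducible (irreducibility is preserved under the substitution x → x + 15). Hence m_α(x) = x^3 + 45x^2 + 675x + 2571.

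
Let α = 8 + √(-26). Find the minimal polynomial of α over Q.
m_α(x) = x^2 - 16x + 90

From α - 8 = √(-26), squaring gives (α - 8)^2 = -26, i.e. α^2 - 16α + 64 = -26, so α^2 - 16α + 90 = 0. The discriminant of x^2 - 16x + 90 is (-16)^2 - 4·(90) = 256 - 360 = -104, and 4·(-26) is not a perfect square in Q since -26 is squarefree and ≠ 1. Hence x^2 - 16x + 90 is irreducible over Q and is the minimal polynomial of α.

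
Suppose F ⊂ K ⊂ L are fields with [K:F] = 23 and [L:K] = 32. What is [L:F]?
[L:F] = 736

The tower law says that for any tower of field extensions F ⊂ K ⊂ L with finite degrees, [L:F] = [L:K] · [K:F]. Here this gives [L:F] = 32 · 23 = 736.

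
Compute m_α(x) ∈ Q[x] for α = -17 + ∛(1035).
m_α(x) = x^3 + 51x^2 + 867x + 3878

Set β = α + 17 = ∛(1035), so β^3 = 1035. Then (α + 17)^3 - 1035 = 0, i.e. α is a root of g(x) = (x + 17)^3 - 1035 = x^3 + 51x^2 + 867x + 3878. Since g(x) = h(x + 17) where h(x) = x^3 - 1035, and h is irreducible over Q (because 1035 is not a perfect cube, so h has no rational root, and a monic cubic with no rational root is irreducible), g is also irreducible (irreducibility is preserved under the substitution x → x + 17). Hence m_α(x) = x^3 + 51x^2 + 867x + 3878.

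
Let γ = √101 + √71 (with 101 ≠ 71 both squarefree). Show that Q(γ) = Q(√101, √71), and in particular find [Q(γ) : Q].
[Q(γ) : Q] = 4 (equivalently, Q(γ) = Q(√101, √71))

Obviously Q(γ) ⊆ Q(√101, √71), and [Q(√101, √71):Q] = 4 (since 101, 71 are distinct squarefree integers > 1 with 7171 not a perfect square). To show equality we compute the minimal polynomial of γ. From γ = √101 + √71: γ^2 = 101 + 2√(7171) + 71 = 172 + 2√(7171), so γ^2 - 172 = 2√(7171); squaring, (γ^2 - 172)^2 = 4·7171, i.e. γ^4 - 344γ^2 + 29584 - 28684 = 0, i.e. γ^4 - 344γ^2 + 900 = 0. So γ is a root of x^4 - 344x^2 + 900. This polynomial is irreducible over Q: it has no rational root (each ±√101 ± √71 is irrational), and any factorization into two quadratics over Q would force √(7171) ∈ Q (pairing opposite roots) or √101, √71 ∈ Q (other pairings), all impossible. Hence [Q(γ):Q] = 4 = [Q(√101, √71):Q], so Q(γ) = Q(√101, √71).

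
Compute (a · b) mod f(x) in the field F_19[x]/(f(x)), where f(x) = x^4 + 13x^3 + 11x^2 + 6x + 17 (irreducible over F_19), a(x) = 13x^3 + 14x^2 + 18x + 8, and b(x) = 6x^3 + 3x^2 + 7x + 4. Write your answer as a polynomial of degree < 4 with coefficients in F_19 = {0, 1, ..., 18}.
a · b ≡ 8x^3 + 13x^2 (mod f(x))

Multiply in F_19[x]: a(x)·b(x) = (13x^3 + 14x^2 + 18x + 8)·(6x^3 + 3x^2 + 7x + 4) = 2x^6 + 9x^5 + 13x^4 + 5x^3 + 16x^2 + 14x + 13. This has degree ≥ 4, so divide by f(x) over F_19: 2x^6 + 9x^5 + 13x^4 + 5x^3 + 16x^2 + 14x + 13 = (2x^2 + 2x + 3)·(x^4 + 13x^3 + 11x^2 + 6x + 17) + (8x^3 + 13x^2). Hence a·b ≡ 8x^3 + 13x^2 (mod f). (F_19[x]/(f) is a field with 19^4 = 130321 elements since f is irreducible of degree 4.)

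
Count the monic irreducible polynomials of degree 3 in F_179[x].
There are 1911720 monic irreducible polynomials of degree 3 over F_179

Each element of F_{179^3} that lies in no proper subfield is a root of exactly one monic irreducible of degree 3 over F_179, and each such polynomial has 3 distinct roots in F_{179^3}. By Möbius inversion the count is N_179(3) = (1/3) Σ_{d|3} μ(3/d) · 179^d = (1/3)(μ(3)·179^1 + μ(1)·179^3) = 5735160/3 = 1911720.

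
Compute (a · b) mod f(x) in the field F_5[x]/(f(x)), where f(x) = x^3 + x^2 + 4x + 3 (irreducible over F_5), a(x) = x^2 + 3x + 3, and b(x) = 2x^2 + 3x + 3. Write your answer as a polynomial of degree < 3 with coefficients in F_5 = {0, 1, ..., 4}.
a · b ≡ 3x^2 + 4x + 3 (mod f(x))

Multiply in F_5[x]: a(x)·b(x) = (x^2 + 3x + 3)·(2x^2 + 3x + 3) = 2x^4 + 4x^3 + 3x^2 + 3x + 4. This has degree ≥ 3, so divide by f(x) over F_5: 2x^4 + 4x^3 + 3x^2 + 3x + 4 = (2x + 2)·(x^3 + x^2 + 4x + 3) + (3x^2 + 4x + 3). Hence a·b ≡ 3x^2 + 4x + 3 (mod f). (F_5[x]/(f) is a field with 5^3 = 125 elements since f is irreducible of degree 3.)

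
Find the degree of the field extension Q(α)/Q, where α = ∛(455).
[Q(α):Q] = 3

The minimal polynomial of α is x^3 - 455, irreducible over Q since 455 is not a perfect cube (so x^3 - 455 has no rational root). Hence [Q(α):Q] = deg(m_α) = 3.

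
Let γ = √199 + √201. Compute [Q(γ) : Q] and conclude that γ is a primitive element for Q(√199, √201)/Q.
[Q(γ) : Q] = 4 (equivalently, Q(γ) = Q(√199, √201))

Obviously Q(γ) ⊆ Q(√199, √201), and [Q(√199, √201):Q] = 4 (since 199, 201 are distinct squarefree integers > 1 with 39999 not a perfect square). To show equality we compute the minimal polynomial of γ. From γ = √199 + √201: γ^2 = 199 + 2√(39999) + 201 = 400 + 2√(39999), so γ^2 - 400 = 2√(39999); squaring, (γ^2 - 400)^2 = 4·39999, i.e. γ^4 - 800γ^2 + 160000 - 159996 = 0, i.e. γ^4 - 800γ^2 + 4 = 0. So γ is a root of x^4 - 800x^2 + 4. This polynomial is irreducible over Q: it has no rational root (each ±√199 ± √201 is irrational), and any factorization into two quadratics over Q would force √(39999) ∈ Q (pairing opposite roots) or √199, √201 ∈ Q (other pairings), all impossible. Hence [Q(γ):Q] = 4 = [Q(√199, √201):Q], so Q(γ) = Q(√199, √201).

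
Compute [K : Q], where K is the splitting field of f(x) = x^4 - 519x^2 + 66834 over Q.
[K : Q] = 4

Solving the quadratic in x^2: x^2 = (519 ± √(519^2 - 4·66834))/2 = (519 ± √2025)/2 = (519 ± 45)/2, giving x^2 = 237 or x^2 = 282. So f(x) = (x^2 - 237)(x^2 - 282) and the roots of f are ±√237, ±√282. Hence the splitting field is K = Q(√237, √282). Since 237 and 282 are distinct squarefree integers > 1, their product 66834 is not a perfect square, so √282 ∉ Q(√237). By the tower law [K:Q] = [Q(√237,√282):Q(√237)] · [Q(√237):Q] = 2 · 2 = 4.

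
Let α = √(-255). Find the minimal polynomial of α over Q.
m_α(x) = x^2 + 255

α satisfies α^2 + 255 = 0, so x^2 + 255 annihilates α. Since d = -255 is squarefree and ≠ 1, it is not a perfect square in Q, so x^2 + 255 has no rational root and is therefore irreducible over Q (a degree-2 polynomial over a field is irreducible iff it has no root). Hence m_α(x) = x^2 + 255.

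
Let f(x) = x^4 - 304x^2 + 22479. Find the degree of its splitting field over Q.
[K : Q] = 4

Solving the quadratic in x^2: x^2 = (304 ± √(304^2 - 4·22479))/2 = (304 ± √2500)/2 = (304 ± 50)/2, giving x^2 = 177 or x^2 = 127. So f(x) = (x^2 - 177)(x^2 - 127) and the roots of f are ±√177, ±√127. Hence the splitting field is K = Q(√177, √127). Since 177 and 127 are distinct squarefree integers > 1, their product 22479 is not a perfect square, so √127 ∉ Q(√177). By the tower law [K:Q] = [Q(√177,√127):Q(√177)] · [Q(√177):Q] = 2 · 2 = 4.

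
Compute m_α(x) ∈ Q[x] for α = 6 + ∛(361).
m_α(x) = x^3 - 18x^2 + 108x - 577

Set β = α - 6 = ∛(361), so β^3 = 361. Then (α - 6)^3 - 361 = 0, i.e. α is a root of g(x) = (x - 6)^3 - 361 = x^3 - 18x^2 + 108x - 577. Since g(x) = h(x - 6) where h(x) = x^3 - 361, and h is irreducible over Q (because 361 is not a perfect cube, so h has no rational root, and a monic cubic with no rational root is irreducible), g is also irreducible (irreducibility is preserved under the substitution x → x - 6). Hence m_α(x) = x^3 - 18x^2 + 108x - 577.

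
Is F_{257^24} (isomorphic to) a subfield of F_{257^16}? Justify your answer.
No: F_{257^24} is not a subfield of F_{257^16}

F_{p^m} embeds in F_{p^n} iff m | n. Here 24 ∤ 16 (since 16 = 0·24 + 16 with remainder 16 ≠ 0), so F_{257^24} is not a subfield of F_{257^16}. Equivalently: if it were, the tower law would give 24 = [F_{257^24}:F_257] dividing [F_{257^16}:F_257] = 16, contradiction.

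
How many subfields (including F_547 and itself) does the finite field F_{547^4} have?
F_{547^4} has 3 subfields

The subfields of F_{p^n} are exactly the fields F_{p^d} for d | n (each is the fixed field of the unique index-d subgroup of Gal(F_{p^n}/F_p) ≅ Z/nZ). The divisors of n = 4 are {1, 2, 4}, giving 3 subfields: F_{547^1}, F_{547^2}, F_{547^4}.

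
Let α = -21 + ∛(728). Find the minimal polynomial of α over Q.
m_α(x) = x^3 + 63x^2 + 1323x + 8533

Set β = α + 21 = ∛(728), so β^3 = 728. Then (α + 21)^3 - 728 = 0, i.e. α is a root of g(x) = (x + 21)^3 - 728 = x^3 + 63x^2 + 1323x + 8533. Since g(x) = h(x + 21) where h(x) = x^3 - 728, and h is irreducible over Q (because 728 is not a perfect cube, so h has no rational root, and a monic cubic with no rational root is irreducible), g is also irreducible (irreducibility is preserved under the substitution x → x + 21). Hence m_α(x) = x^3 + 63x^2 + 1323x + 8533.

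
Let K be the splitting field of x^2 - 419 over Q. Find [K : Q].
[K : Q] = 2

f(x) = x^2 - 419 factors as (x - √419)(x + √419). The splitting field is K = Q(√419). Since 419 is squarefree and > 1, it is not a perfect square, so x^2 - 419 is irreducible over Q and [Q(√419) : Q] = 2. Hence [K : Q] = 2.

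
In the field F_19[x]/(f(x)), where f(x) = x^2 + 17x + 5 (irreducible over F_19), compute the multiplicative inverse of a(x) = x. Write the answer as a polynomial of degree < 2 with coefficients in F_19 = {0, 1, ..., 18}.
a(x)^(-1) ≡ 15x + 8 (mod f(x))

Since f is irreducible over F_19, F_19[x]/(f) is a field and a(x) ≠ 0 has an inverse. Apply the extended Euclidean algorithm to f(x) and a(x) in F_19[x]: f(x) = (x + 17)·a(x) + (5). The last nonzero remainder is the constant 5 = gcd(f, a) in F_19. Back-substituting through the division chain expresses 5 = s(x)·a(x) + t(x)·f(x) with s(x) ≡ 18x + 2 (mod f), so (18x + 2)·a(x) ≡ 5 (mod f). Multiplying by 5^(-1) ≡ 4 in F_19 gives a(x)^(-1) ≡ 4·(18x + 2) ≡ 15x + 8 (mod f). Check: (x)·(15x + 8) = 15x^2 + 8x ≡ 1 (mod x^2 + 17x + 5).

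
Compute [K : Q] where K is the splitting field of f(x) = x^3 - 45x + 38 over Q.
[K : Q] = 6

By the rational root test, any rational root of the monic integer polynomial f(x) = x^3 - 45x + 38 must be an integer dividing the constant term 38, i.e. one of ±{1, 2, 19, 38}. Evaluating: f(1) = -6, f(-1) = 82, f(2) = -44, f(-2) = 120, f(19) = 6042, f(-19) = -5966, f(38) = 53200, f(-38) = -53124; none is 0, so f has no rational root and is therefore irreducible over Q (a cubic with no linear factor over a field is irreducible). For an irreducible cubic, the Galois group is A_3 or S_3 according as the discriminant disc(f) = -4a^3 - 27b^2 = -4·(-45)^3 - 27·(38)^2 = 325512 is or is not a square in Q. Here disc(f) = 325512 is not a perfect square in Q, so the Galois group of f over Q is not contained in A_3 and must be all of S_3. The splitting field has degree |S_3| = 6 over Q, so [K : Q] = 6.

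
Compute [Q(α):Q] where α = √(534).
[Q(α):Q] = 2

[Q(α):Q] equals the degree of the minimal polynomial of α. Here α^2 = 534 and x^2 - 534 is irreducible (d = 534 is squarefree, ≠ 1, hence not a square), so deg(m_α) = 2. Thus [Q(α):Q] = 2.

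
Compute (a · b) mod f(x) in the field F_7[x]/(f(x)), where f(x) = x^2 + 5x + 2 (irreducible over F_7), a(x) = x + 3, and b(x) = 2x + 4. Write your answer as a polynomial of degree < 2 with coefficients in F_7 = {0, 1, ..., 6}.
a · b ≡ 1 (mod f(x))

Multiply in F_7[x]: a(x)·b(x) = (x + 3)·(2x + 4) = 2x^2 + 3x + 5. This has degree ≥ 2, so divide by f(x) over F_7: 2x^2 + 3x + 5 = (2)·(x^2 + 5x + 2) + (1). Hence a·b ≡ 1 (mod f). (F_7[x]/(f) is a field with 7^2 = 49 elements since f is irreducible of degree 2.)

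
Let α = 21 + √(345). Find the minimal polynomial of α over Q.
m_α(x) = x^2 - 42x + 96

From α - 21 = √(345), squaring gives (α - 21)^2 = 345, i.e. α^2 - 42α + 441 = 345, so α^2 - 42α + 96 = 0. The discriminant of x^2 - 42x + 96 is (-42)^2 - 4·(96) = 1764 - 384 = 1380, and 4·(345) is not a perfect square in Q since 345 is squarefree and ≠ 1. Hence x^2 - 42x + 96 is irreducible over Q and is the minimal polynomial of α.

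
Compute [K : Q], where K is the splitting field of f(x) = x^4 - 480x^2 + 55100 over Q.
[K : Q] = 4

Solving the quadratic in x^2: x^2 = (480 ± √(480^2 - 4·55100))/2 = (480 ± √10000)/2 = (480 ± 100)/2, giving x^2 = 190 or x^2 = 290. So f(x) = (x^2 - 190)(x^2 - 290) and the roots of f are ±√190, ±√290. Hence the splitting field is K = Q(√190, √290). Since 190 and 290 are distinct squarefree integers > 1, their product 55100 is not a perfect square, so √290 ∉ Q(√190). By the tower law [K:Q] = [Q(√190,√290):Q(√190)] · [Q(√190):Q] = 2 · 2 = 4.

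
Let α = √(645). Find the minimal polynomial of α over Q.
m_α(x) = x^2 - 645

α satisfies α^2 - 645 = 0, so x^2 - 645 annihilates α. Since d = 645 is squarefree and ≠ 1, it is not a perfect square in Q, so x^2 - 645 has no rational root and is therefore irreducible over Q (a degree-2 polynomial over a field is irreducible iff it has no root). Hence m_α(x) = x^2 - 645.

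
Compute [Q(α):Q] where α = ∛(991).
[Q(α):Q] = 3

The minimal polynomial of α is x^3 - 991, irreducible over Q since 991 is not a perfect cube (so x^3 - 991 has no rational root). Hence [Q(α):Q] = deg(m_α) = 3.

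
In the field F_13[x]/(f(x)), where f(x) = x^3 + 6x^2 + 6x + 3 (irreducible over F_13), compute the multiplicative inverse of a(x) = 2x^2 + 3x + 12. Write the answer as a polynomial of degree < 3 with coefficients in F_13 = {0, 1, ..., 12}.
a(x)^(-1) ≡ 6x^2 + 6x + 8 (mod f(x))

Since f is irreducible over F_13, F_13[x]/(f) is a field and a(x) ≠ 0 has an inverse. Apply the extended Euclidean algorithm to f(x) and a(x) in F_13[x]: f(x) = (7x + 12)·a(x) + (3x + 2);  a(x) = (5x + 2)·(3x + 2) + (8). The last nonzero remainder is the constant 8 = gcd(f, a) in F_13. Back-substituting through the division chain expresses 8 = s(x)·a(x) + t(x)·f(x) with s(x) ≡ 9x^2 + 9x + 12 (mod f), so (9x^2 + 9x + 12)·a(x) ≡ 8 (mod f). Multiplying by 8^(-1) ≡ 5 in F_13 gives a(x)^(-1) ≡ 5·(9x^2 + 9x + 12) ≡ 6x^2 + 6x + 8 (mod f). Check: (2x^2 + 3x + 12)·(6x^2 + 6x + 8) = 12x^4 + 4x^3 + 2x^2 + 5x + 5 ≡ 1 (mod x^3 + 6x^2 + 6x + 3).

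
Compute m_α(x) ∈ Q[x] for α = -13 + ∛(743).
m_α(x) = x^3 + 39x^2 + 507x + 1454

Set β = α + 13 = ∛(743), so β^3 = 743. Then (α + 13)^3 - 743 = 0, i.e. α is a root of g(x) = (x + 13)^3 - 743 = x^3 + 39x^2 + 507x + 1454. Since g(x) = h(x + 13) where h(x) = x^3 - 743, and h is irreducible over Q (because 743 is not a perfect cube, so h has no rational root, and a monic cubic with no rational root is irreducible), g is also irreducible (irreducibility is preserved under the substitution x → x + 13). Hence m_α(x) = x^3 + 39x^2 + 507x + 1454.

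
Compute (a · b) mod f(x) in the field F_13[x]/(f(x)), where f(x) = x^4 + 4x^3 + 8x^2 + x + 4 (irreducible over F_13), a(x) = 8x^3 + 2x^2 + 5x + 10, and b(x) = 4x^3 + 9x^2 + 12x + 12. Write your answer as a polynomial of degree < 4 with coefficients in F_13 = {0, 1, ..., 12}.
a · b ≡ 4x^3 + 2x^2 + 3x + 9 (mod f(x))

Multiply in F_13[x]: a(x)·b(x) = (8x^3 + 2x^2 + 5x + 10)·(4x^3 + 9x^2 + 12x + 12) = 6x^6 + 2x^5 + 4x^4 + 10x^3 + 5x^2 + 11x + 3. This has degree ≥ 4, so divide by f(x) over F_13: 6x^6 + 2x^5 + 4x^4 + 10x^3 + 5x^2 + 11x + 3 = (6x^2 + 4x + 5)·(x^4 + 4x^3 + 8x^2 + x + 4) + (4x^3 + 2x^2 + 3x + 9). Hence a·b ≡ 4x^3 + 2x^2 + 3x + 9 (mod f). (F_13[x]/(f) is a field with 13^4 = 28561 elements since f is irreducible of degree 4.)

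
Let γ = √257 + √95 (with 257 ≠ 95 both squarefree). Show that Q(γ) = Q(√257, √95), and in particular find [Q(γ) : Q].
[Q(γ) : Q] = 4 (equivalently, Q(γ) = Q(√257, √95))

Obviously Q(γ) ⊆ Q(√257, √95), and [Q(√257, √95):Q] = 4 (since 257, 95 are distinct squarefree integers > 1 with 24415 not a perfect square). To show equality we compute the minimal polynomial of γ. From γ = √257 + √95: γ^2 = 257 + 2√(24415) + 95 = 352 + 2√(24415), so γ^2 - 352 = 2√(24415); squaring, (γ^2 - 352)^2 = 4·24415, i.e. γ^4 - 704γ^2 + 123904 - 97660 = 0, i.e. γ^4 - 704γ^2 + 26244 = 0. So γ is a root of x^4 - 704x^2 + 26244. This polynomial is irreducible over Q: it has no rational root (each ±√257 ± √95 is irrational), and any factorization into two quadratics over Q would force √(24415) ∈ Q (pairing opposite roots) or √257, √95 ∈ Q (other pairings), all impossible. Hence [Q(γ):Q] = 4 = [Q(√257, √95):Q], so Q(γ) = Q(√257, √95).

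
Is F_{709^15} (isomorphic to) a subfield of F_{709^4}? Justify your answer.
No: F_{709^15} is not a subfield of F_{709^4}

F_{p^m} embeds in F_{p^n} iff m | n. Here 15 ∤ 4 (since 4 = 0·15 + 4 with remainder 4 ≠ 0), so F_{709^15} is not a subfield of F_{709^4}. Equivalently: if it were, the tower law would give 15 = [F_{709^15}:F_709] dividing [F_{709^4}:F_709] = 4, contradiction.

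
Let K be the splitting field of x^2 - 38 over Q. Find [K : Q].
[K : Q] = 2

f(x) = x^2 - 38 factors as (x - √38)(x + √38). The splitting field is K = Q(√38). Since 38 is squarefree and > 1, it is not a perfect square, so x^2 - 38 is irreducible over Q and [Q(√38) : Q] = 2. Hence [K : Q] = 2.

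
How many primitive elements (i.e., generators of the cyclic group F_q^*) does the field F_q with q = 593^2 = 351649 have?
There are φ(351648) = 103680 primitive elements

F_q^* is cyclic of order q - 1 = 351648. A cyclic group of order m has exactly φ(m) generators. Here m = 351648 = 2^5 · 3^3 · 11 · 37, so the number of primitive elements is φ(351648) = 103680.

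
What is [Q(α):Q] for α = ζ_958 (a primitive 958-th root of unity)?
[Q(α):Q] = 478

The minimal polynomial of ζ_958 over Q is the 958-th cyclotomic polynomial Φ_958(x), which is irreducible over Q and has degree φ(958) = 478. Hence [Q(α):Q] = φ(958) = 478.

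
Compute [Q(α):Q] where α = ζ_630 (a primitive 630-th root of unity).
[Q(α):Q] = 144

The minimal polynomial of ζ_630 over Q is the 630-th cyclotomic polynomial Φ_630(x), which is irreducible over Q and has degree φ(630) = 144. Hence [Q(α):Q] = φ(630) = 144.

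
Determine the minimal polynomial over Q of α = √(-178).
m_α(x) = x^2 + 178

α satisfies α^2 + 178 = 0, so x^2 + 178 annihilates α. Since d = -178 is squarefree and ≠ 1, it is not a perfect square in Q, so x^2 + 178 has no rational root and is therefore irreducible over Q (a degree-2 polynomial over a field is irreducible iff it has no root). Hence m_α(x) = x^2 + 178.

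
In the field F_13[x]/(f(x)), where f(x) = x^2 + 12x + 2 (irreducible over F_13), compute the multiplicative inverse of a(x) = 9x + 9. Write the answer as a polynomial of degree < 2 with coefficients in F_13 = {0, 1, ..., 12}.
a(x)^(-1) ≡ 9x + 8 (mod f(x))

Since f is irreducible over F_13, F_13[x]/(f) is a field and a(x) ≠ 0 has an inverse. Apply the extended Euclidean algorithm to f(x) and a(x) in F_13[x]: f(x) = (3x + 7)·a(x) + (4). The last nonzero remainder is the constant 4 = gcd(f, a) in F_13. Back-substituting through the division chain expresses 4 = s(x)·a(x) + t(x)·f(x) with s(x) ≡ 10x + 6 (mod f), so (10x + 6)·a(x) ≡ 4 (mod f). Multiplying by 4^(-1) ≡ 10 in F_13 gives a(x)^(-1) ≡ 10·(10x + 6) ≡ 9x + 8 (mod f). Check: (9x + 9)·(9x + 8) = 3x^2 + 10x + 7 ≡ 1 (mod x^2 + 12x + 2).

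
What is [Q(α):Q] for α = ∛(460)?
[Q(α):Q] = 3

The minimal polynomial of α is x^3 - 460, irreducible over Q since 460 is not a perfect cube (so x^3 - 460 has no rational root). Hence [Q(α):Q] = deg(m_α) = 3.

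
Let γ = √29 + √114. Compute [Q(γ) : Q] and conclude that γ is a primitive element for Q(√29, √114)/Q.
[Q(γ) : Q] = 4 (equivalently, Q(γ) = Q(√29, √114))

Obviously Q(γ) ⊆ Q(√29, √114), and [Q(√29, √114):Q] = 4 (since 29, 114 are distinct squarefree integers > 1 with 3306 not a perfect square). To show equality we compute the minimal polynomial of γ. From γ = √29 + √114: γ^2 = 29 + 2√(3306) + 114 = 143 + 2√(3306), so γ^2 - 143 = 2√(3306); squaring, (γ^2 - 143)^2 = 4·3306, i.e. γ^4 - 286γ^2 + 20449 - 13224 = 0, i.e. γ^4 - 286γ^2 + 7225 = 0. So γ is a root of x^4 - 286x^2 + 7225. This polynomial is irreducible over Q: it has no rational root (each ±√29 ± √114 is irrational), and any factorization into two quadratics over Q would force √(3306) ∈ Q (pairing opposite roots) or √29, √114 ∈ Q (other pairings), all impossible. Hence [Q(γ):Q] = 4 = [Q(√29, √114):Q], so Q(γ) = Q(√29, √114).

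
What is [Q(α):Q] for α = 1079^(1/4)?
[Q(α):Q] = 4

α is a root of x^4 - 1079. By Eisenstein's criterion at the prime p = 13 (which divides the constant term 1079 but p^2 = 169 does not, since 1079 is squarefree), x^4 - 1079 is irreducible over Q. Hence [Q(α):Q] = 4.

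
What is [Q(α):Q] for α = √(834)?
[Q(α):Q] = 2

[Q(α):Q] equals the degree of the minimal polynomial of α. Here α^2 = 834 and x^2 - 834 is irreducible (d = 834 is squarefree, ≠ 1, hence not a square), so deg(m_α) = 2. Thus [Q(α):Q] = 2.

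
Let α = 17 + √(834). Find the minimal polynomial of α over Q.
m_α(x) = x^2 - 34x - 545

From α - 17 = √(834), squaring gives (α - 17)^2 = 834, i.e. α^2 - 34α + 289 = 834, so α^2 - 34α - 545 = 0. The discriminant of x^2 - 34x - 545 is (-34)^2 - 4·(-545) = 1156 + 2180 = 3336, and 4·(834) is not a perfect square in Q since 834 is squarefree and ≠ 1. Hence x^2 - 34x - 545 is irreducible over Q and is the minimal polynomial of α.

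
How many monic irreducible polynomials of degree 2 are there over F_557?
There are 154846 monic irreducible polynomials of degree 2 over F_557

Each element of F_{557^2} that lies in no proper subfield is a root of exactly one monic irreducible of degree 2 over F_557, and each such polynomial has 2 distinct roots in F_{557^2}. By Möbius inversion the count is N_557(2) = (1/2) Σ_{d|2} μ(2/d) · 557^d = (1/2)(μ(2)·557^1 + μ(1)·557^2) = 309692/2 = 154846.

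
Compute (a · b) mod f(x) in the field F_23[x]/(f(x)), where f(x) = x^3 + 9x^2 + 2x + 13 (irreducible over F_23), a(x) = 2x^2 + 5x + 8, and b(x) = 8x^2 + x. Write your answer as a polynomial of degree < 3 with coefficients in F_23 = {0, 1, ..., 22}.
a · b ≡ 12x^2 + 4x + 15 (mod f(x))

Multiply in F_23[x]: a(x)·b(x) = (2x^2 + 5x + 8)·(8x^2 + x) = 16x^4 + 19x^3 + 8x. This has degree ≥ 3, so divide by f(x) over F_23: 16x^4 + 19x^3 + 8x = (16x + 13)·(x^3 + 9x^2 + 2x + 13) + (12x^2 + 4x + 15). Hence a·b ≡ 12x^2 + 4x + 15 (mod f). (F_23[x]/(f) is a field with 23^3 = 12167 elements since f is irreducible of degree 3.)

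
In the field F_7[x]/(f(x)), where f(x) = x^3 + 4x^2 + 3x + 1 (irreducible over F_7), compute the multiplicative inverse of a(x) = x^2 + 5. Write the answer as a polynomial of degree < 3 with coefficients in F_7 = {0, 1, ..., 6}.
a(x)^(-1) ≡ 4x^2 + 6x + 1 (mod f(x))

Since f is irreducible over F_7, F_7[x]/(f) is a field and a(x) ≠ 0 has an inverse. Apply the extended Euclidean algorithm to f(x) and a(x) in F_7[x]: f(x) = (x + 4)·a(x) + (5x + 2);  a(x) = (3x + 3)·(5x + 2) + (6). The last nonzero remainder is the constant 6 = gcd(f, a) in F_7. Back-substituting through the division chain expresses 6 = s(x)·a(x) + t(x)·f(x) with s(x) ≡ 3x^2 + x + 6 (mod f), so (3x^2 + x + 6)·a(x) ≡ 6 (mod f). Multiplying by 6^(-1) ≡ 6 in F_7 gives a(x)^(-1) ≡ 6·(3x^2 + x + 6) ≡ 4x^2 + 6x + 1 (mod f). Check: (x^2 + 5)·(4x^2 + 6x + 1) = 4x^4 + 6x^3 + 2x + 5 ≡ 1 (mod x^3 + 4x^2 + 3x + 1).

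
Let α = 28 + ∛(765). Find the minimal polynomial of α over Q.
m_α(x) = x^3 - 84x^2 + 2352x - 22717

Set β = α - 28 = ∛(765), so β^3 = 765. Then (α - 28)^3 - 765 = 0, i.e. α is a root of g(x) = (x - 28)^3 - 765 = x^3 - 84x^2 + 2352x - 22717. Since g(x) = h(x - 28) where h(x) = x^3 - 765, and h is irreducible over Q (because 765 is not a perfect cube, so h has no rational root, and a monic cubic with no rational root is irreducible), g is also irreducible (irreducibility is preserved under the substitution x → x - 28). Hence m_α(x) = x^3 - 84x^2 + 2352x - 22717.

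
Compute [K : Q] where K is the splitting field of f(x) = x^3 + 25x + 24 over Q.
[K : Q] = 6

By the rational root test, any rational root of the monic integer polynomial f(x) = x^3 + 25x + 24 must be an integer dividing the constant term 24, i.e. one of ±{1, 2, 3, 4, 6, 8, 12, 24}. Evaluating: f(1) = 50, f(-1) = -2, f(2) = 82, f(-2) = -34, f(3) = 126, f(-3) = -78, f(4) = 188, f(-4) = -140, f(6) = 390, f(-6) = -342, f(8) = 736, f(-8) = -688, f(12) = 2052, f(-12) = -2004, f(24) = 14448, f(-24) = -14400; none is 0, so f has no rational root and is therefore irreducible over Q (a cubic with no linear factor over a field is irreducible). For an irreducible cubic, the Galois group is A_3 or S_3 according as the discriminant disc(f) = -4a^3 - 27b^2 = -4·(25)^3 - 27·(24)^2 = -78052 is or is not a square in Q. Here disc(f) = -78052 is not a perfect square in Q, so the Galois group of f over Q is not contained in A_3 and must be all of S_3. The splitting field has degree |S_3| = 6 over Q, so [K : Q] = 6.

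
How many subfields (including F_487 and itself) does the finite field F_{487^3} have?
F_{487^3} has 2 subfields

The subfields of F_{p^n} are exactly the fields F_{p^d} for d | n (each is the fixed field of the unique index-d subgroup of Gal(F_{p^n}/F_p) ≅ Z/nZ). The divisors of n = 3 are {1, 3}, giving 2 subfields: F_{487^1}, F_{487^3}.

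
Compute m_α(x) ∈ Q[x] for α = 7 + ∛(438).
m_α(x) = x^3 - 21x^2 + 147x - 781

Set β = α - 7 = ∛(438), so β^3 = 438. Then (α - 7)^3 - 438 = 0, i.e. α is a root of g(x) = (x - 7)^3 - 438 = x^3 - 21x^2 + 147x - 781. Since g(x) = h(x - 7) where h(x) = x^3 - 438, and h is irreducible over Q (because 438 is not a perfect cube, so h has no rational root, and a monic cubic with no rational root is irreducible), g is also irreducible (irreducibility is preserved under the substitution x → x - 7). Hence m_α(x) = x^3 - 21x^2 + 147x - 781.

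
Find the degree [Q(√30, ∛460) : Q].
[Q(√30, ∛460) : Q] = 6

Let L = Q(√30, ∛460). Since Q(√30) ⊂ L and [Q(√30):Q] = 2, the tower law gives 2 | [L:Q]. Likewise Q(∛460) ⊂ L with [Q(∛460):Q] = 3 (because 460 is not a perfect cube), so 3 | [L:Q]. As gcd(2,3) = 1, [L:Q] is divisible by 6. Conversely L is generated over Q by √30 and ∛460, so [L:Q] ≤ 2·3 = 6. Therefore [Q(√30, ∛460) : Q] = 6.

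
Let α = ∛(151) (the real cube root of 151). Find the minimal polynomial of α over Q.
m_α(x) = x^3 - 151

α satisfies α^3 = 151, so x^3 - 151 annihilates α. By the rational root test, a rational root p/q (in lowest terms) of x^3 - 151 would satisfy p^3 = 151 q^3, forcing q = 1 and p^3 = 151; but 151 is not a perfect cube, contradiction. A monic cubic over Q with no rational root is irreducible (any nontrivial factorization would include a linear factor). Hence x^3 - 151 is the minimal polynomial of α, and in particular [Q(α):Q] = 3.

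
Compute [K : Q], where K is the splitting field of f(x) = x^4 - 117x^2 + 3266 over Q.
[K : Q] = 4

Solving the quadratic in x^2: x^2 = (117 ± √(117^2 - 4·3266))/2 = (117 ± √625)/2 = (117 ± 25)/2, giving x^2 = 71 or x^2 = 46. So f(x) = (x^2 - 71)(x^2 - 46) and the roots of f are ±√71, ±√46. Hence the splitting field is K = Q(√71, √46). Since 71 and 46 are distinct squarefree integers > 1, their product 3266 is not a perfect square, so √46 ∉ Q(√71). By the tower law [K:Q] = [Q(√71,√46):Q(√71)] · [Q(√71):Q] = 2 · 2 = 4.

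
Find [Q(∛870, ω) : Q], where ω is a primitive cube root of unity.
[Q(∛870, ω) : Q] = 6

[Q(∛870):Q] = 3 (min poly x^3 - 870, irreducible since 870 is not a perfect cube). [Q(ω):Q] = 2 (min poly x^2 + x + 1). Since Q(∛870) ⊂ R and ω ∉ R, we have ω ∉ Q(∛870), so x^2 + x + 1 remains irreducible over Q(∛870) and [Q(∛870, ω) : Q(∛870)] = 2. By the tower law, [Q(∛870, ω) : Q] = 3 · 2 = 6. (In fact Q(∛870, ω) is the splitting field of x^3 - 870 over Q.)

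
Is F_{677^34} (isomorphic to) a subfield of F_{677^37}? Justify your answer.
No: F_{677^34} is not a subfield of F_{677^37}

F_{p^m} embeds in F_{p^n} iff m | n. Here 34 ∤ 37 (since 37 = 1·34 + 3 with remainder 3 ≠ 0), so F_{677^34} is not a subfield of F_{677^37}. Equivalently: if it were, the tower law would give 34 = [F_{677^34}:F_677] dividing [F_{677^37}:F_677] = 37, contradiction.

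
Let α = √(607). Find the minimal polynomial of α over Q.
m_α(x) = x^2 - 607

α satisfies α^2 - 607 = 0, so x^2 - 607 annihilates α. Since d = 607 is squarefree and ≠ 1, it is not a perfect square in Q, so x^2 - 607 has no rational root and is therefore irreducible over Q (a degree-2 polynomial over a field is irreducible iff it has no root). Hence m_α(x) = x^2 - 607.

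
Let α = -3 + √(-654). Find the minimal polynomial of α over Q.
m_α(x) = x^2 + 6x + 663

From α + 3 = √(-654), squaring gives (α + 3)^2 = -654, i.e. α^2 + 6α + 9 = -654, so α^2 + 6α + 663 = 0. The discriminant of x^2 + 6x + 663 is (6)^2 - 4·(663) = 36 - 2652 = -2616, and 4·(-654) is not a perfect square in Q since -654 is squarefree and ≠ 1. Hence x^2 + 6x + 663 is irreducible over Q and is the minimal polynomial of α.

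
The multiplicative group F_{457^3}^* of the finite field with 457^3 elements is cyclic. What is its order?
|F_{457^3}^*| = 95443992

F_{457^3} has 457^3 = 95443993 elements; its multiplicative group consists of all nonzero elements, so |F_{457^3}^*| = 95443993 - 1 = 95443992. (It is cyclic since any finite subgroup of the multiplicative group of a field is cyclic.)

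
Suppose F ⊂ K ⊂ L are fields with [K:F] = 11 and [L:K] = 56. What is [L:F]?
[L:F] = 616

The tower law says that for any tower of field extensions F ⊂ K ⊂ L with finite degrees, [L:F] = [L:K] · [K:F]. Here this gives [L:F] = 56 · 11 = 616.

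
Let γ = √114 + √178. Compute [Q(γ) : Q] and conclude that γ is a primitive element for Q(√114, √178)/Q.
[Q(γ) : Q] = 4 (equivalently, Q(γ) = Q(√114, √178))

Obviously Q(γ) ⊆ Q(√114, √178), and [Q(√114, √178):Q] = 4 (since 114, 178 are distinct squarefree integers > 1 with 20292 not a perfect square). To show equality we compute the minimal polynomial of γ. From γ = √114 + √178: γ^2 = 114 + 2√(20292) + 178 = 292 + 2√(20292), so γ^2 - 292 = 2√(20292); squaring, (γ^2 - 292)^2 = 4·20292, i.e. γ^4 - 584γ^2 + 85264 - 81168 = 0, i.e. γ^4 - 584γ^2 + 4096 = 0. So γ is a root of x^4 - 584x^2 + 4096. This polynomial is irreducible over Q: it has no rational root (each ±√114 ± √178 is irrational), and any factorization into two quadratics over Q would force √(20292) ∈ Q (pairing opposite roots) or √114, √178 ∈ Q (other pairings), all impossible. Hence [Q(γ):Q] = 4 = [Q(√114, √178):Q], so Q(γ) = Q(√114, √178).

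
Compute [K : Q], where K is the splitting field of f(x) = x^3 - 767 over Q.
[K : Q] = 6

The roots of x^3 - 767 are ∛767, ω∛767, ω^2∛767 where ω = e^(2πi/3) is a primitive cube root of unity, so K = Q(∛767, ω). Now [Q(∛767):Q] = 3 (since 767 is not a perfect cube, x^3 - 767 is irreducible) and [Q(ω):Q] = 2. Both 2 and 3 divide [K:Q], and [K:Q] ≤ 3·2 = 6, so [K:Q] = 6. (Equivalently: Q(∛767) ⊂ R but ω ∉ R, so [K : Q(∛767)] = 2.)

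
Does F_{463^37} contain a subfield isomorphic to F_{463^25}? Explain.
No: F_{463^25} is not a subfield of F_{463^37}

F_{p^m} embeds in F_{p^n} iff m | n. Here 25 ∤ 37 (since 37 = 1·25 + 12 with remainder 12 ≠ 0), so F_{463^25} is not a subfield of F_{463^37}. Equivalently: if it were, the tower law would give 25 = [F_{463^25}:F_463] dividing [F_{463^37}:F_463] = 37, contradiction.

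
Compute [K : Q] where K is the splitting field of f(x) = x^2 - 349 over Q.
[K : Q] = 2

f(x) = x^2 - 349 factors as (x - √349)(x + √349). The splitting field is K = Q(√349). Since 349 is squarefree and > 1, it is not a perfect square, so x^2 - 349 is irreducible over Q and [Q(√349) : Q] = 2. Hence [K : Q] = 2.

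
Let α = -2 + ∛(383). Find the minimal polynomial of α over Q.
m_α(x) = x^3 + 6x^2 + 12x - 375

Set β = α + 2 = ∛(383), so β^3 = 383. Then (α + 2)^3 - 383 = 0, i.e. α is a root of g(x) = (x + 2)^3 - 383 = x^3 + 6x^2 + 12x - 375. Since g(x) = h(x + 2) where h(x) = x^3 - 383, and h is irreducible over Q (because 383 is not a perfect cube, so h has no rational root, and a monic cubic with no rational root is irreducible), g is also irreducible (irreducibility is preserved under the substitution x → x + 2). Hence m_α(x) = x^3 + 6x^2 + 12x - 375.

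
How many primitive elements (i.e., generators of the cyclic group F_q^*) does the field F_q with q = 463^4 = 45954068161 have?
There are φ(45954068160) = 7927234560 primitive elements

F_q^* is cyclic of order q - 1 = 45954068160. A cyclic group of order m has exactly φ(m) generators. Here m = 45954068160 = 2^6 · 3 · 5 · 7 · 11 · 13 · 17 · 29 · 97, so the number of primitive elements is φ(45954068160) = 7927234560.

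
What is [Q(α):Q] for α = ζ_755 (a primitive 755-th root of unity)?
[Q(α):Q] = 600

The minimal polynomial of ζ_755 over Q is the 755-th cyclotomic polynomial Φ_755(x), which is irreducible over Q and has degree φ(755) = 600. Hence [Q(α):Q] = φ(755) = 600.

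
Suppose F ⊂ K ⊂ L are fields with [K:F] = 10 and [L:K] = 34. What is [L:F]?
[L:F] = 340

The tower law says that for any tower of field extensions F ⊂ K ⊂ L with finite degrees, [L:F] = [L:K] · [K:F]. Here this gives [L:F] = 34 · 10 = 340.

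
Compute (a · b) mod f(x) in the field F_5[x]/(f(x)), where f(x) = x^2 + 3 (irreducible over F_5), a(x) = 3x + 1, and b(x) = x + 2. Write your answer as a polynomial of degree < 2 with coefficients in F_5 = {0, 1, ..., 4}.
a · b ≡ 2x + 3 (mod f(x))

Multiply in F_5[x]: a(x)·b(x) = (3x + 1)·(x + 2) = 3x^2 + 2x + 2. This has degree ≥ 2, so divide by f(x) over F_5: 3x^2 + 2x + 2 = (3)·(x^2 + 3) + (2x + 3). Hence a·b ≡ 2x + 3 (mod f). (F_5[x]/(f) is a field with 5^2 = 25 elements since f is irreducible of degree 2.)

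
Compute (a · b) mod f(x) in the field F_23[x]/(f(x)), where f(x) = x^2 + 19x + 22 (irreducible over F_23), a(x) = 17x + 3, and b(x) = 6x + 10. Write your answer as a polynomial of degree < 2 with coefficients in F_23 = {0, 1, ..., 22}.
a · b ≡ 21x + 17 (mod f(x))

Multiply in F_23[x]: a(x)·b(x) = (17x + 3)·(6x + 10) = 10x^2 + 4x + 7. This has degree ≥ 2, so divide by f(x) over F_23: 10x^2 + 4x + 7 = (10)·(x^2 + 19x + 22) + (21x + 17). Hence a·b ≡ 21x + 17 (mod f). (F_23[x]/(f) is a field with 23^2 = 529 elements since f is irreducible of degree 2.)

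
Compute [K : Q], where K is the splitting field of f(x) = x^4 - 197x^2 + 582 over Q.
[K : Q] = 4

Solving the quadratic in x^2: x^2 = (197 ± √(197^2 - 4·582))/2 = (197 ± √36481)/2 = (197 ± 191)/2, giving x^2 = 194 or x^2 = 3. So f(x) = (x^2 - 194)(x^2 - 3) and the roots of f are ±√194, ±√3. Hence the splitting field is K = Q(√194, √3). Since 194 and 3 are distinct squarefree integers > 1, their product 582 is not a perfect square, so √3 ∉ Q(√194). By the tower law [K:Q] = [Q(√194,√3):Q(√194)] · [Q(√194):Q] = 2 · 2 = 4.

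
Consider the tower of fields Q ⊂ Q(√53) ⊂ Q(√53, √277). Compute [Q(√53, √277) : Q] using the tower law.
[Q(√53, √277) : Q] = 4

[Q(√53):Q] = 2 (min poly x^2 - 53, irreducible since 53 is squarefree > 1). For the top step, suppose √277 ∈ Q(√53), say √277 = c + d√53 with c, d ∈ Q. Squaring: 277 = c^2 + 53d^2 + 2cd√53. Since √53 ∉ Q this forces 2cd = 0. If d = 0 then √277 = c ∈ Q, contradicting 277 squarefree > 1. If c = 0 then 277 = 53d^2, so 53·277 = (53d)^2 is a perfect square in Q — but 53·277 = 14681 is not a perfect square (since 53 and 277 are distinct squarefree integers). Contradiction. Hence √277 ∉ Q(√53), so x^2 - 277 stays irreducible over Q(√53) and [Q(√53, √277) : Q(√53)] = 2. By the tower law, [Q(√53, √277) : Q] = 2 · 2 = 4.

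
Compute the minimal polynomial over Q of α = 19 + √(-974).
m_α(x) = x^2 - 38x + 1335

From α - 19 = √(-974), squaring gives (α - 19)^2 = -974, i.e. α^2 - 38α + 361 = -974, so α^2 - 38α + 1335 = 0. The discriminant of x^2 - 38x + 1335 is (-38)^2 - 4·(1335) = 1444 - 5340 = -3896, and 4·(-974) is not a perfect square in Q since -974 is squarefree and ≠ 1. Hence x^2 - 38x + 1335 is irreducible over Q and is the minimal polynomial of α.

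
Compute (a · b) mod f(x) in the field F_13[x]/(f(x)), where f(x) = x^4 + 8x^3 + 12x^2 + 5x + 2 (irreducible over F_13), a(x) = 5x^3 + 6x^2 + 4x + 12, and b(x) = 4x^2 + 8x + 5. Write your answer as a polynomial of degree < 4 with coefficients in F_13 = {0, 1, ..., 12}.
a · b ≡ 6x^3 + 5x^2 + 10x + 5 (mod f(x))

Multiply in F_13[x]: a(x)·b(x) = (5x^3 + 6x^2 + 4x + 12)·(4x^2 + 8x + 5) = 7x^5 + 12x^4 + 11x^3 + 6x^2 + 12x + 8. This has degree ≥ 4, so divide by f(x) over F_13: 7x^5 + 12x^4 + 11x^3 + 6x^2 + 12x + 8 = (7x + 8)·(x^4 + 8x^3 + 12x^2 + 5x + 2) + (6x^3 + 5x^2 + 10x + 5). Hence a·b ≡ 6x^3 + 5x^2 + 10x + 5 (mod f). (F_13[x]/(f) is a field with 13^4 = 28561 elements since f is irreducible of degree 4.)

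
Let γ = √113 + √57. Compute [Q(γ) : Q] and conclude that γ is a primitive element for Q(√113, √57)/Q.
[Q(γ) : Q] = 4 (equivalently, Q(γ) = Q(√113, √57))

Obviously Q(γ) ⊆ Q(√113, √57), and [Q(√113, √57):Q] = 4 (since 113, 57 are distinct squarefree integers > 1 with 6441 not a perfect square). To show equality we compute the minimal polynomial of γ. From γ = √113 + √57: γ^2 = 113 + 2√(6441) + 57 = 170 + 2√(6441), so γ^2 - 170 = 2√(6441); squaring, (γ^2 - 170)^2 = 4·6441, i.e. γ^4 - 340γ^2 + 28900 - 25764 = 0, i.e. γ^4 - 340γ^2 + 3136 = 0. So γ is a root of x^4 - 340x^2 + 3136. This polynomial is irreducible over Q: it has no rational root (each ±√113 ± √57 is irrational), and any factorization into two quadratics over Q would force √(6441) ∈ Q (pairing opposite roots) or √113, √57 ∈ Q (other pairings), all impossible. Hence [Q(γ):Q] = 4 = [Q(√113, √57):Q], so Q(γ) = Q(√113, √57).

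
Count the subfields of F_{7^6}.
F_{7^6} has 4 subfields

The subfields of F_{p^n} are exactly the fields F_{p^d} for d | n (each is the fixed field of the unique index-d subgroup of Gal(F_{p^n}/F_p) ≅ Z/nZ). The divisors of n = 6 are {1, 2, 3, 6}, giving 4 subfields: F_{7^1}, F_{7^2}, F_{7^3}, F_{7^6}.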